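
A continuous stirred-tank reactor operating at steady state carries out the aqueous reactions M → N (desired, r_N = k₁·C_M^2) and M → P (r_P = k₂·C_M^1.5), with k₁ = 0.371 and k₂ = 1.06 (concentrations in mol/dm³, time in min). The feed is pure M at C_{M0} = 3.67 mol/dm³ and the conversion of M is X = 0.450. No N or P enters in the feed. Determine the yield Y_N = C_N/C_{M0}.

Exit C_M = C_{M0}(1−X) = 3.67×0.550 = 2.018 mol/dm³.
Rates in a CSTR are evaluated at the outlet concentration: r_N = 0.371×2.018^2 = 1.512, r_P = 1.06×2.018^1.5 = 3.040.
Fraction of consumed M going to N: r_N/(r_N+r_P) = 0.3321.
C_N = 0.3321·C_{M0}·X = 0.3321×3.67×0.450 = 0.548 mol/dm³; Y_N = C_N/C_{M0} = 0.149.

0.149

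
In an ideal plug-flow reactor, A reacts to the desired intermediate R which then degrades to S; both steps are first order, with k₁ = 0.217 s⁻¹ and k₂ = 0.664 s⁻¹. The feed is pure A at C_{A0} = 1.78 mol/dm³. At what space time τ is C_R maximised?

2.50 s

For first-order series the maximum of C_R occurs at τ_opt = ln(k₂/k₁)/(k₂−k₁).
= ln(0.664/0.217)/(0.664−0.217) = ln(3.060)/0.4470 = 1.118/0.4470 = 2.50 s.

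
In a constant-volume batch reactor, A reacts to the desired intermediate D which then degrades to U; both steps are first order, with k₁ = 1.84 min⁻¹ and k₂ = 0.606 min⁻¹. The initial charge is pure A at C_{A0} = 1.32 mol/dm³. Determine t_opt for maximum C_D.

0.900 min

For first-order series the maximum of C_D occurs at t_opt = ln(k₂/k₁)/(k₂−k₁).
= ln(0.606/1.84)/(0.606−1.84) = ln(0.3293)/-1.234 = -1.111/-1.234 = 0.900 min.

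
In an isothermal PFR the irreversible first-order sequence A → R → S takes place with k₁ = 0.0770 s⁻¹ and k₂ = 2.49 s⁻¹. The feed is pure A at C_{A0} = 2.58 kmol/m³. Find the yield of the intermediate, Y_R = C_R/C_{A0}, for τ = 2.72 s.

0.0258

Solving the coupled first-order balances gives C_R(τ) = [k₁/(k₂−k₁)]·C_{A0}·(e^(−k₁τ) − e^(−k₂τ)).
e^(−k₁τ) = e^(−0.0770×2.72) = e^(−0.2094) = 0.8110; e^(−k₂τ) = e^(−6.773) = 0.001144.
C_R = 0.0770×2.58/(2.49−0.0770) × (0.8110−0.001144) = 0.08233×0.8099 = 0.06668 kmol/m³.
Y_R = C_R/C_{A0} = 0.06668/2.58 = 0.0258.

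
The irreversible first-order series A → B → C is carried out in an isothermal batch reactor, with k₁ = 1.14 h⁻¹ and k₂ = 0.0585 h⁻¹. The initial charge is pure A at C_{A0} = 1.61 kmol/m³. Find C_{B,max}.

1.37 kmol/m³

For a first-order series the maximum intermediate yield is C_{B,max}/C_{A0} = (k₁/k₂)^[k₂/(k₂−k₁)].
= (1.14/0.0585)^(0.0585/(0.0585−1.14)) = (19.49)^(-0.05409) = 0.8516.
C_{B,max} = 0.8516×1.61 = 1.37 kmol/m³.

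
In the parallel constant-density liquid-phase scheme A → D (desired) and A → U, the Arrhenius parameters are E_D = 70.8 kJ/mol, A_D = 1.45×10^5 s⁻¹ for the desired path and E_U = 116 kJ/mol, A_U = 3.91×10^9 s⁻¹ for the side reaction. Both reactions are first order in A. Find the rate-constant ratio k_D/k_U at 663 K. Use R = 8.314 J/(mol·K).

0.135

Since both paths have the same order in A, the concentration cancels and S_{D/U} = k_D/k_U = (A_D/A_U)·exp[(E_U−E_D)/(RT)].
(E_U−E_D)/(RT) = (116−70.8)×10³/(8.314×663) = 45200/5512 = 8.200.
k_D/k_U = (1.45×10^5/3.91×10^9)·exp(8.200) = 3.708×10^-5 × 3641 = 0.135.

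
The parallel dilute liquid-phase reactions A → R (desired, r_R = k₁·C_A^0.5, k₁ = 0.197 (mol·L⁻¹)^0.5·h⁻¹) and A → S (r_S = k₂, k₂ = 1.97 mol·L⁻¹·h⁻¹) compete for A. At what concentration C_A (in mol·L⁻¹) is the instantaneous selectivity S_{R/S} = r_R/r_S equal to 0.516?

26.6 mol·L⁻¹

S_{R/S} = (k₁/k₂)·C_A^0.5 ⇒ C_A = (S·k₂/k₁)^(2).
= (0.516×1.97/0.197)^(2) = (5.160)^(2) = 26.6 mol·L⁻¹.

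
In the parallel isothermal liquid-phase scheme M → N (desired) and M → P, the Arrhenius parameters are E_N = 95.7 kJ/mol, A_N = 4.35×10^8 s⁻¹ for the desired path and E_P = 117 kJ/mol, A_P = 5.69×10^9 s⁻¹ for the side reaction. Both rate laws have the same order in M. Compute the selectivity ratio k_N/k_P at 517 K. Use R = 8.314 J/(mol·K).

10.9

With equal orders, S_{N/P} = k_N/k_P = (A_N/A_P)·exp[(E_P−E_N)/(RT)].
(E_P−E_N)/(RT) = (117−95.7)×10³/(8.314×517) = 21300/4298 = 4.955.
k_N/k_P = (4.35×10^8/5.69×10^9)·exp(4.955) = 0.07645 × 141.9 = 10.9.
Since E_N < E_P, lowering the temperature improves selectivity toward N.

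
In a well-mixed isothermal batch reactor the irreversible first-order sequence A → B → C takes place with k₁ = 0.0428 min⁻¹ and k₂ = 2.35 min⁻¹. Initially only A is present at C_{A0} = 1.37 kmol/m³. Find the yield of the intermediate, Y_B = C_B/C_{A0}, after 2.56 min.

The intermediate concentration in a first-order A→B→C sequence is C_B = k₁C_{A0}(e^(−k₁t) − e^(−k₂t))/(k₂−k₁).
e^(−k₁t) = e^(−0.0428×2.56) = e^(−0.1096) = 0.8962; e^(−k₂t) = e^(−6.016) = 0.002439.
C_B = 0.0428×1.37/(2.35−0.0428) × (0.8962−0.002439) = 0.02541×0.8938 = 0.02271 kmol/m³.
Y_B = C_B/C_{A0} = 0.02271/1.37 = 0.0166.

0.0166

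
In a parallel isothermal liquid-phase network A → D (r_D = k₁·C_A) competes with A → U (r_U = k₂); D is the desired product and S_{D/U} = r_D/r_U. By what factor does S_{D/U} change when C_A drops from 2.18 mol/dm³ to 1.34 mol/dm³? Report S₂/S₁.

S_{D/U} = (k₁/k₂)·C_A, so S₂/S₁ = (C_{A,2}/C_{A,1}).
= 1.34/2.18 = 0.615.

0.615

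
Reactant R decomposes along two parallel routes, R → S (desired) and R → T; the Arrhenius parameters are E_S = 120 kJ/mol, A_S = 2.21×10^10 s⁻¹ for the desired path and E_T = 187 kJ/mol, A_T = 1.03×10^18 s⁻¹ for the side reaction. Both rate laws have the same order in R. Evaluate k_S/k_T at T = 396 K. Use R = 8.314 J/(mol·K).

14.8

With equal orders, S_{S/T} = k_S/k_T = (A_S/A_T)·exp[(E_T−E_S)/(RT)].
(E_T−E_S)/(RT) = (187−120)×10³/(8.314×396) = 67000/3292 = 20.35.
k_S/k_T = (2.21×10^10/1.03×10^18)·exp(20.35) = 2.146×10^-8 × 6.886×10^8 = 14.8.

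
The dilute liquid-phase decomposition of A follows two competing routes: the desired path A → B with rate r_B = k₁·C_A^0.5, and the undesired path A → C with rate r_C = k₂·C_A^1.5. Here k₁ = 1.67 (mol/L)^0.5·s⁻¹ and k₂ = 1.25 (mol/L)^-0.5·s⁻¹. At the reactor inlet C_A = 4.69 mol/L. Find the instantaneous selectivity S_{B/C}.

0.285

S_{B/C} = r_B/r_C = (k₁·C_A^0.5)/(k₂·C_A^1.5) = (k₁/k₂)·C_A⁻¹.
= (1.67×4.690^0.5) / (1.25×4.690^1.5) = 3.617/12.70 = 0.285.
The undesired path is higher order in A, so low C_A (CSTR or dilute feed) favours B.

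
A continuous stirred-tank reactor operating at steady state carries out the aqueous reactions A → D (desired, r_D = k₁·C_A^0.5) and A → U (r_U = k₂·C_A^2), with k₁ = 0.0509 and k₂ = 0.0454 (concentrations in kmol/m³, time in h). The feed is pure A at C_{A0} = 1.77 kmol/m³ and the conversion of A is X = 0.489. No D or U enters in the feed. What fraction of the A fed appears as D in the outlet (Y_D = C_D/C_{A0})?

0.277

Exit C_A = C_{A0}(1−X) = 1.77×0.511 = 0.9045 kmol/m³.
A CSTR operates uniformly at the exit composition, giving r_D = 0.04841 and r_U = 0.03714 (each k·C_A^n at C_A = 0.9045).
Fraction of consumed A going to D: r_D/(r_D+r_U) = 0.5659.
C_D = 0.5659·C_{A0}·X = 0.5659×1.77×0.489 = 0.490 kmol/m³; Y_D = C_D/C_{A0} = 0.277.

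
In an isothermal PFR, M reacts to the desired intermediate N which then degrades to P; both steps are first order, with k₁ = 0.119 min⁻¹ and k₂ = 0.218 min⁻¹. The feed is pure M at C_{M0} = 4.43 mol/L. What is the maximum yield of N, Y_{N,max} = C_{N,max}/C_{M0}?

At the optimum, C_{N,max}/C_{M0} = (k₁/k₂)^[k₂/(k₂−k₁)].
= (0.119/0.218)^(0.218/(0.218−0.119)) = (0.5459)^(2.202) = 0.2637.

0.264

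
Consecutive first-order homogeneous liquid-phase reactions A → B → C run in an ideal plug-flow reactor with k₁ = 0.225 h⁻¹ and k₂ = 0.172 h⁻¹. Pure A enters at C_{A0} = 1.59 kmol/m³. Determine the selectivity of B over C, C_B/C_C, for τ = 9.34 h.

Solving the coupled first-order balances gives C_B(τ) = [k₁/(k₂−k₁)]·C_{A0}·(e^(−k₁τ) − e^(−k₂τ)).
e^(−k₁τ) = e^(−0.225×9.34) = e^(−2.102) = 0.1223; e^(−k₂τ) = e^(−1.606) = 0.2006.
C_B = 0.225×1.59/(0.172−0.225) × (0.1223−0.2006) = (-6.750)×(-0.07832) = 0.5287 kmol/m³.
C_A = C_{A0}e^(−k₁τ) = 0.1944 kmol/m³, so C_C = C_{A0}−C_A−C_B = 0.8669 kmol/m³; C_B/C_C = 0.610.

0.610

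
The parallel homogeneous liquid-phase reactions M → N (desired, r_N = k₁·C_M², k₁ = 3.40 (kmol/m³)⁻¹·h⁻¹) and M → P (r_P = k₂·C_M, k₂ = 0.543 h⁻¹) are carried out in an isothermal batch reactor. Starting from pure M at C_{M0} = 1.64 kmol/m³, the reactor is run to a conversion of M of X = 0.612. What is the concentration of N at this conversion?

0.873 kmol/m³

C_M = C_{M0}(1−X) = 0.6363 kmol/m³.
Along a PFR/batch, dC_P/dC_M = −r_P/(r_N+r_P) = −k₂/(k₂+k₁·C_M).
Integrating from C_{M0} to C_M: C_P = (0.543/3.40)·ln[(0.543+3.40·1.64)/(0.543+3.40·0.636)] = 0.1597·ln(6.119/2.706) = 0.1303 kmol/m³.
Then C_N = (C_{M0}−C_M) − C_P = 1.004 − 0.1303 = 0.8734 kmol/m³.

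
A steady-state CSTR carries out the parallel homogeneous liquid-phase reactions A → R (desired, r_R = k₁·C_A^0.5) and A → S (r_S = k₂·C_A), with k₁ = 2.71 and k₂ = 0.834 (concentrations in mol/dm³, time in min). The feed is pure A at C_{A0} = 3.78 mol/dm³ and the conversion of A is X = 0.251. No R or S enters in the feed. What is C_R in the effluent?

0.625 mol/dm³

Exit C_A = C_{A0}(1−X) = 3.78×0.749 = 2.831 mol/dm³.
A CSTR operates uniformly at the exit composition, giving r_R = 4.560 and r_S = 2.361 (each k·C_A^n at C_A = 2.831).
Fraction of consumed A going to R: r_R/(r_R+r_S) = 0.6588.
C_R = 0.6588·C_{A0}·X = 0.6588×3.78×0.251 = 0.625 mol/dm³.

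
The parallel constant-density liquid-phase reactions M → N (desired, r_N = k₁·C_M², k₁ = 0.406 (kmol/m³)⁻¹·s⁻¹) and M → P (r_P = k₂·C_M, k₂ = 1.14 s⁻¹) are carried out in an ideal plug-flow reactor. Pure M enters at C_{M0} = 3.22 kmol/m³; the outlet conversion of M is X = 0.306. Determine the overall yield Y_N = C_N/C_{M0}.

C_M = C_{M0}(1−X) = 2.235 kmol/m³.
Along a PFR/batch, dC_P/dC_M = −r_P/(r_N+r_P) = −k₂/(k₂+k₁·C_M).
Integrating from C_{M0} to C_M: C_P = (1.14/0.406)·ln[(1.14+0.406·3.22)/(1.14+0.406·2.23)] = 2.808·ln(2.447/2.047) = 0.5012 kmol/m³.
Then C_N = (C_{M0}−C_M) − C_P = 0.9853 − 0.5012 = 0.4842 kmol/m³.
Y_N = C_N/C_{M0} = 0.4842/3.22 = 0.150.

0.150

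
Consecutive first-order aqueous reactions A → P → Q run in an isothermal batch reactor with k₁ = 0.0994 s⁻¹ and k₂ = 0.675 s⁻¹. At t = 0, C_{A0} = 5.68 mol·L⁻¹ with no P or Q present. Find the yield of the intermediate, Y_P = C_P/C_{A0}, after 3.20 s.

Solving the coupled first-order balances gives C_P(t) = [k₁/(k₂−k₁)]·C_{A0}·(e^(−k₁t) − e^(−k₂t)).
e^(−k₁t) = e^(−0.0994×3.20) = e^(−0.3181) = 0.7275; e^(−k₂t) = e^(−2.160) = 0.1153.
C_P = 0.0994×5.68/(0.675−0.0994) × (0.7275−0.1153) = 0.9809×0.6122 = 0.6005 mol·L⁻¹.
Y_P = C_P/C_{A0} = 0.6005/5.68 = 0.106.

0.106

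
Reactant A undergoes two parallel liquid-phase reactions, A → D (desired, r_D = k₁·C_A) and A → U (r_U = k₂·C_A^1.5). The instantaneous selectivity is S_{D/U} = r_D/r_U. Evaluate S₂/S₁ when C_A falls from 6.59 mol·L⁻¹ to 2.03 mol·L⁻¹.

1.80

S_{D/U} = (k₁/k₂)·C_A^-0.5, so S₂/S₁ = (C_{A,2}/C_{A,1})^-0.5.
= (2.03/6.59)^(-0.5) = (0.3080)^(-0.5) = 1.80.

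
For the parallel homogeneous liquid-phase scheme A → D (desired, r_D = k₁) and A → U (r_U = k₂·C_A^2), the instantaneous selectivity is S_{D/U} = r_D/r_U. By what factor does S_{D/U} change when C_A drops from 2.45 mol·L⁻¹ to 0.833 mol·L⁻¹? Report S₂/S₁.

8.65

S_{D/U} = (k₁/k₂)·C_A^-2, so S₂/S₁ = (C_{A,2}/C_{A,1})^-2.
= (0.833/2.45)^(-2) = (0.3400)^(-2) = 8.65.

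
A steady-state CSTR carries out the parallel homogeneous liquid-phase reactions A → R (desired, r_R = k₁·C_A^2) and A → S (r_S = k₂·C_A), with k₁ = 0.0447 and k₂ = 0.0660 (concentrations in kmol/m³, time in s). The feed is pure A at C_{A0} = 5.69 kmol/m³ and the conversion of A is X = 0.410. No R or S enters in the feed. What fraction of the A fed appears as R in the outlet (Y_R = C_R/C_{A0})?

0.285

Exit C_A = C_{A0}(1−X) = 5.69×0.590 = 3.357 kmol/m³.
A CSTR operates uniformly at the exit composition, giving r_R = 0.5038 and r_S = 0.2216 (each k·C_A^n at C_A = 3.357).
Fraction of consumed A going to R: r_R/(r_R+r_S) = 0.6945.
C_R = 0.6945·C_{A0}·X = 0.6945×5.69×0.410 = 1.62 kmol/m³; Y_R = C_R/C_{A0} = 0.285.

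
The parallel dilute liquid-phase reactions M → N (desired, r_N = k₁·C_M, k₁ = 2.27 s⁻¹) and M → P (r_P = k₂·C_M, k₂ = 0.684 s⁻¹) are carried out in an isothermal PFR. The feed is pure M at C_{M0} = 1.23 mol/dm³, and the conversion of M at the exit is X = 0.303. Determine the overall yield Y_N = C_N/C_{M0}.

0.233

C_M = C_{M0}(1−X) = 0.8573 mol/dm³.
Both paths are first order in M, so the instantaneous fraction to N is constant: dC_N/d(−C_M) = k₁/(k₁+k₂) = 0.7684.
C_N = 0.7684·(C_{M0}−C_M) = 0.7684×0.3727 = 0.286 mol/dm³.
Y_N = C_N/C_{M0} = 0.2864/1.23 = 0.233.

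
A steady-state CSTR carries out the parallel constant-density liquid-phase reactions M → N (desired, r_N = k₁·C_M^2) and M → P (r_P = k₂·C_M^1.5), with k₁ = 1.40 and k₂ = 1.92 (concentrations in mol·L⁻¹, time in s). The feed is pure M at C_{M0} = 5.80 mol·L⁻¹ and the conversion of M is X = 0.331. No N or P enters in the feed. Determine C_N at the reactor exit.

Exit C_M = C_{M0}(1−X) = 5.80×0.669 = 3.880 mol·L⁻¹.
A CSTR operates uniformly at the exit composition, giving r_N = 21.08 and r_P = 14.68 (each k·C_M^n at C_M = 3.880).
Fraction of consumed M going to N: r_N/(r_N+r_P) = 0.5895.
C_N = 0.5895·C_{M0}·X = 0.5895×5.80×0.331 = 1.13 mol·L⁻¹.

1.13 mol·L⁻¹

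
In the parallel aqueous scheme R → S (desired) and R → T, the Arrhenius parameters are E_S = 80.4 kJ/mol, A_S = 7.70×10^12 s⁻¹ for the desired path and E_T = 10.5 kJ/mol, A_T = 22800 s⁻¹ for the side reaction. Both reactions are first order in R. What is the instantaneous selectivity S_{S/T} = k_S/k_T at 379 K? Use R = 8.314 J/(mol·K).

With equal orders, S_{S/T} = k_S/k_T = (A_S/A_T)·exp[(E_T−E_S)/(RT)].
(E_T−E_S)/(RT) = (10.5−80.4)×10³/(8.314×379) = -69900/3151 = -22.18.
k_S/k_T = (7.70×10^12/22800)·exp(-22.18) = 3.377×10^8 × 2.322×10^-10 = 0.0784.

0.0784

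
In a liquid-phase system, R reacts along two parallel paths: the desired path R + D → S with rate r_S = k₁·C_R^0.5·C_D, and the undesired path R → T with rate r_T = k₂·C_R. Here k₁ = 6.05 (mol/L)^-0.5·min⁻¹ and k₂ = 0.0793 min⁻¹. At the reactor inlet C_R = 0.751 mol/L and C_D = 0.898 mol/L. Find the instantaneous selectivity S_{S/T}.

79.1

S_{S/T} = r_S/r_T = (k₁·C_R^0.5·C_D)/(k₂·C_R) = (k₁/k₂)·C_R^-0.5·C_D.
= (6.05×0.7510^0.5×0.8980) / (0.0793×0.7510) = 4.708/0.05955 = 79.1.
The undesired path is higher order in R, so low C_R (CSTR or dilute feed) favours S.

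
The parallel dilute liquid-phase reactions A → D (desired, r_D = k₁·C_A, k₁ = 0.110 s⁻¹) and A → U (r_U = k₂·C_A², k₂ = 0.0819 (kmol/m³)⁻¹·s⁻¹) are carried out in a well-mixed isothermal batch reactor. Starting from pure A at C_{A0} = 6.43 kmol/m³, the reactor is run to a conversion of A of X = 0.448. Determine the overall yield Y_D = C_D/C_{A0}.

0.0967

C_A = C_{A0}(1−X) = 3.549 kmol/m³.
Along a PFR/batch, dC_D/dC_A = −r_D/(r_D+r_U) = −k₁/(k₁+k₂·C_A).
Integrating from C_{A0} to C_A: C_D = (0.110/0.0819)·ln[(0.110+0.0819·6.43)/(0.110+0.0819·3.55)] = 1.343·ln(0.6366/0.4007) = 0.6218 kmol/m³.
Y_D = C_D/C_{A0} = 0.6218/6.43 = 0.0967.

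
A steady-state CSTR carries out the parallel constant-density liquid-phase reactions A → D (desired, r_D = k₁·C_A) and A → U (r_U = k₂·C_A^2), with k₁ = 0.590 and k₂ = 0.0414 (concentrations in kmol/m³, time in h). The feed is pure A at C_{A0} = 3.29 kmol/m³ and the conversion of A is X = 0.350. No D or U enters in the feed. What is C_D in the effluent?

Exit C_A = C_{A0}(1−X) = 3.29×0.650 = 2.139 kmol/m³.
In a CSTR the entire volume is at exit conditions, so r_D = 0.590×2.139 = 1.262 and r_U = 0.0414×2.139^2 = 0.1893.
Fraction of consumed A going to D: r_D/(r_D+r_U) = 0.8695.
C_D = 0.8695·C_{A0}·X = 0.8695×3.29×0.350 = 1.00 kmol/m³.

1.00 kmol/m³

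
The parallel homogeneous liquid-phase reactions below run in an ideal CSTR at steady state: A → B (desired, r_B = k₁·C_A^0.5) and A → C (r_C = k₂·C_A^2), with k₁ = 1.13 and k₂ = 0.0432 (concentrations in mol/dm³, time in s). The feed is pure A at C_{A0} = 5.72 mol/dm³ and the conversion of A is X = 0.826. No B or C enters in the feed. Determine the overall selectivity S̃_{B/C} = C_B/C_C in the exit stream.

26.3

Exit C_A = C_{A0}(1−X) = 5.72×0.174 = 0.9953 mol/dm³.
Rates in a CSTR are evaluated at the outlet concentration: r_B = 1.13×0.9953^0.5 = 1.127, r_C = 0.0432×0.9953^2 = 0.04279.
Overall selectivity = C_B/C_C = r_Bτ/(r_Cτ) = r_B/r_C = 26.3.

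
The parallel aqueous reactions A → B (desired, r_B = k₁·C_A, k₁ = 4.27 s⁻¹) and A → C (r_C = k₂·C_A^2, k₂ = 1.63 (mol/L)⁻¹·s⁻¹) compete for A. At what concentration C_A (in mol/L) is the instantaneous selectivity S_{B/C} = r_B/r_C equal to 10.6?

S_{B/C} = (k₁/k₂)·C_A⁻¹ ⇒ C_A = (S·k₂/k₁)^(-1).
= (10.6×1.63/4.27)^(-1) = (4.046)^(-1) = 0.247 mol/L.

0.247 mol/L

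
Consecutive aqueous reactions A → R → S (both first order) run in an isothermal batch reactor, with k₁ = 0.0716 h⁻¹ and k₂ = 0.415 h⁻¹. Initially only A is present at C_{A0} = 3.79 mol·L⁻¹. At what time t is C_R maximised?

5.12 h

For first-order series the maximum of C_R occurs at t_opt = ln(k₂/k₁)/(k₂−k₁).
= ln(0.415/0.0716)/(0.415−0.0716) = ln(5.796)/0.3434 = 1.757/0.3434 = 5.12 h.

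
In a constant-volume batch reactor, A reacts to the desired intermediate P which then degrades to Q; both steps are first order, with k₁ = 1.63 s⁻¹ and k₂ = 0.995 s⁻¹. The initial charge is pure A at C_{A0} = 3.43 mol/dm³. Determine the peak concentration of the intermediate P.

For a first-order series the maximum intermediate yield is C_{P,max}/C_{A0} = (k₁/k₂)^[k₂/(k₂−k₁)].
= (1.63/0.995)^(0.995/(0.995−1.63)) = (1.638)^(-1.567) = 0.4614.
C_{P,max} = 0.4614×3.43 = 1.58 mol/dm³.

1.58 mol/dm³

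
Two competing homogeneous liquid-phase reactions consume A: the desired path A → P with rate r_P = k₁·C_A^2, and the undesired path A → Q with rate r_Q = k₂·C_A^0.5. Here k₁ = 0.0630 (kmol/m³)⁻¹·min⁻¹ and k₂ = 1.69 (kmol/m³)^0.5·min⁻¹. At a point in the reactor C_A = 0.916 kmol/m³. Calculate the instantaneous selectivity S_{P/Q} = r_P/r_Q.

0.0327

S_{P/Q} = r_P/r_Q = (k₁·C_A^2)/(k₂·C_A^0.5) = (k₁/k₂)·C_A^1.5.
= (0.0630×0.9160^2) / (1.69×0.9160^0.5) = 0.05286/1.617 = 0.0327.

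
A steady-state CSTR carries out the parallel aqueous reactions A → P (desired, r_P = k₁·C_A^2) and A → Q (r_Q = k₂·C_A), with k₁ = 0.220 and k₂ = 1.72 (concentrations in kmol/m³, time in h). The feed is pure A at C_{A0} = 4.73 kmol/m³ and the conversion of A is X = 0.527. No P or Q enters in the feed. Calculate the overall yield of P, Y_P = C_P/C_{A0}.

0.117

Exit C_A = C_{A0}(1−X) = 4.73×0.473 = 2.237 kmol/m³.
In a CSTR the entire volume is at exit conditions, so r_P = 0.220×2.237^2 = 1.101 and r_Q = 1.72×2.237 = 3.848.
Fraction of consumed A going to P: r_P/(r_P+r_Q) = 0.2225.
C_P = 0.2225·C_{A0}·X = 0.2225×4.73×0.527 = 0.555 kmol/m³; Y_P = C_P/C_{A0} = 0.117.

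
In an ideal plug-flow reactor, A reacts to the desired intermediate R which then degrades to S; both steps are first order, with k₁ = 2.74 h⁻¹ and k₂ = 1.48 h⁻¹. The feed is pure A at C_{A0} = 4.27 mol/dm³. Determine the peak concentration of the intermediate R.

2.07 mol/dm³

For a first-order series the maximum intermediate yield is C_{R,max}/C_{A0} = (k₁/k₂)^[k₂/(k₂−k₁)].
= (2.74/1.48)^(1.48/(1.48−2.74)) = (1.851)^(-1.175) = 0.4851.
C_{R,max} = 0.4851×4.27 = 2.07 mol/dm³.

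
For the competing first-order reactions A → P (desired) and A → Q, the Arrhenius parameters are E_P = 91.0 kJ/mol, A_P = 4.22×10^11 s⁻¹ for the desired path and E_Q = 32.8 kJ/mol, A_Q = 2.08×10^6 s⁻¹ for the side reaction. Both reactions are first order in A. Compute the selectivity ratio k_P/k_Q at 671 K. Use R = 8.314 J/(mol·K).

k_P/k_Q = (A_P/A_Q)·exp[−(E_P−E_Q)/(RT)] = (A_P/A_Q)·exp[(E_Q−E_P)/(RT)].
(E_Q−E_P)/(RT) = (32.8−91.0)×10³/(8.314×671) = -58200/5579 = -10.43.
k_P/k_Q = (4.22×10^11/2.08×10^6)·exp(-10.43) = 2.029×10^5 × 2.946×10^-5 = 5.98.
Since E_P > E_Q, raising the temperature improves selectivity toward P.

5.98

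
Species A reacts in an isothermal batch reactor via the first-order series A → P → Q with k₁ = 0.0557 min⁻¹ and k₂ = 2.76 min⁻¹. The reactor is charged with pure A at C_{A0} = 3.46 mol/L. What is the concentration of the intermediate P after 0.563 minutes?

For first-order series with pure A initially, C_P(t) = k₁C_{A0}/(k₂−k₁)·(e^(−k₁t) − e^(−k₂t)).
e^(−k₁t) = e^(−0.0557×0.563) = e^(−0.03136) = 0.9691; e^(−k₂t) = e^(−1.554) = 0.2114.
C_P = 0.0557×3.46/(2.76−0.0557) × (0.9691−0.2114) = 0.07127×0.7577 = 0.05400 mol/L.

0.0540 mol/L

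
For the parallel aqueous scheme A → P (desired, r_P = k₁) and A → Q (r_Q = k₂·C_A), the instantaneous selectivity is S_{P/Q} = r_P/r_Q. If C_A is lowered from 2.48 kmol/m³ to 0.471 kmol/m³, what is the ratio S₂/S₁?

5.27

S_{P/Q} = (k₁/k₂)·C_A⁻¹, so S₂/S₁ = (C_{A,2}/C_{A,1})⁻¹.
= 2.48/0.471 = 5.27.
Selectivity toward P rises as C_A falls — low-concentration operation is favoured.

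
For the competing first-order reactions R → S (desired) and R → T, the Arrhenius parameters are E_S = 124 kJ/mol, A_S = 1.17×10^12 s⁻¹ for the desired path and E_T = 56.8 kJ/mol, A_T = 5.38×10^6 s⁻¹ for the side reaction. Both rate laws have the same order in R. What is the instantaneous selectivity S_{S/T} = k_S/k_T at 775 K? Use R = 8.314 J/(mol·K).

Since both paths have the same order in R, the concentration cancels and S_{S/T} = k_S/k_T = (A_S/A_T)·exp[(E_T−E_S)/(RT)].
(E_T−E_S)/(RT) = (56.8−124)×10³/(8.314×775) = -67200/6443 = -10.43.
k_S/k_T = (1.17×10^12/5.38×10^6)·exp(-10.43) = 2.175×10^5 × 2.955×10^-5 = 6.43.
Since E_S > E_T, raising the temperature improves selectivity toward S.

6.43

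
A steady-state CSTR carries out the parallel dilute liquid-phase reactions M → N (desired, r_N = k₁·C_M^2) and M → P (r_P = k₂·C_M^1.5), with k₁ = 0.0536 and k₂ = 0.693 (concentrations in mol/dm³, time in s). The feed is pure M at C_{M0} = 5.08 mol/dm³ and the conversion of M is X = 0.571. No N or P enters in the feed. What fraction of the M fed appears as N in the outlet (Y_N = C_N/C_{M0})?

0.0585

Exit C_M = C_{M0}(1−X) = 5.08×0.429 = 2.179 mol/dm³.
A CSTR operates uniformly at the exit composition, giving r_N = 0.2546 and r_P = 2.230 (each k·C_M^n at C_M = 2.179).
Fraction of consumed M going to N: r_N/(r_N+r_P) = 0.1025.
C_N = 0.1025·C_{M0}·X = 0.1025×5.08×0.571 = 0.297 mol/dm³; Y_N = C_N/C_{M0} = 0.0585.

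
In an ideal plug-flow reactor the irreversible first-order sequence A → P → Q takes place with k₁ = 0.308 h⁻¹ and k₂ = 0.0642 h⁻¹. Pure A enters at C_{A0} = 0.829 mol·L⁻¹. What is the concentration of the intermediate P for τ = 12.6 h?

0.445 mol·L⁻¹

For first-order series with pure A initially, C_P(τ) = k₁C_{A0}/(k₂−k₁)·(e^(−k₁τ) − e^(−k₂τ)).
e^(−k₁τ) = e^(−0.308×12.6) = e^(−3.881) = 0.02063; e^(−k₂τ) = e^(−0.8089) = 0.4453.
C_P = 0.308×0.829/(0.0642−0.308) × (0.02063−0.4453) = (-1.047)×(-0.4247) = 0.4448 mol·L⁻¹.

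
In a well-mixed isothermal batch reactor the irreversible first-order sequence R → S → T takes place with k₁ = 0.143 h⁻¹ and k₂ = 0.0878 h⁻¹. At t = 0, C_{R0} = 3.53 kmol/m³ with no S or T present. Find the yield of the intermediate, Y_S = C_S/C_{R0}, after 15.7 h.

0.378

For first-order series with pure R initially, C_S(t) = k₁C_{R0}/(k₂−k₁)·(e^(−k₁t) − e^(−k₂t)).
e^(−k₁t) = e^(−0.143×15.7) = e^(−2.245) = 0.1059; e^(−k₂t) = e^(−1.378) = 0.2520.
C_S = 0.143×3.53/(0.0878−0.143) × (0.1059−0.2520) = (-9.145)×(-0.1460) = 1.336 kmol/m³.
Y_S = C_S/C_{R0} = 1.336/3.53 = 0.378.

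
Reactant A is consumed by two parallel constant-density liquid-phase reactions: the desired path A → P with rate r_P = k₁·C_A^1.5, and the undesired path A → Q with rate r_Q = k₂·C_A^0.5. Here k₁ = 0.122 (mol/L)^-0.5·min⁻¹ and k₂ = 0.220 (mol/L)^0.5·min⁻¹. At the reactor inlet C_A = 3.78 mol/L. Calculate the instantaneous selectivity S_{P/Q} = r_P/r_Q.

2.10

S_{P/Q} = r_P/r_Q = (k₁·C_A^1.5)/(k₂·C_A^0.5) = (k₁/k₂)·C_A.
= (0.122×3.780^1.5) / (0.220×3.780^0.5) = 0.8966/0.4277 = 2.10.
Since the desired path is higher order in A, keeping C_A high (PFR or concentrated feed) favours P.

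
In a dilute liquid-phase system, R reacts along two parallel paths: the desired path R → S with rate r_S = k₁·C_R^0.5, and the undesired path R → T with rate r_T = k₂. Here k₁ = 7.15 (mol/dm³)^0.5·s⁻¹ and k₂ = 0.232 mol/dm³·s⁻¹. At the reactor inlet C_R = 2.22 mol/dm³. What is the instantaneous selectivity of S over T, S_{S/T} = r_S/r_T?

45.9

S_{S/T} = r_S/r_T = (k₁·C_R^0.5)/(k₂) = (k₁/k₂)·C_R^0.5.
= (7.15×2.220^0.5) / (0.232) = 10.65/0.2320 = 45.9.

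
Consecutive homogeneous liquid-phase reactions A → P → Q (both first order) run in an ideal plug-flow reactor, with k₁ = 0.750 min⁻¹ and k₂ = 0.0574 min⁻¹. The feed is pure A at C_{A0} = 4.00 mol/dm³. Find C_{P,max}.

For a first-order series the maximum intermediate yield is C_{P,max}/C_{A0} = (k₁/k₂)^[k₂/(k₂−k₁)].
= (0.750/0.0574)^(0.0574/(0.0574−0.750)) = (13.07)^(-0.08288) = 0.8082.
C_{P,max} = 0.8082×4.00 = 3.23 mol/dm³.

3.23 mol/dm³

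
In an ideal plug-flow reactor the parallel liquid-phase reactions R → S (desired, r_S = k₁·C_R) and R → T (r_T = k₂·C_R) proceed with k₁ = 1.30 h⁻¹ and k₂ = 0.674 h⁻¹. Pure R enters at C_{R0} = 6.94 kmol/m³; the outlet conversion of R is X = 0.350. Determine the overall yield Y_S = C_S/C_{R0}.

0.230

C_R = C_{R0}(1−X) = 4.511 kmol/m³.
Both paths are first order in R, so the instantaneous fraction to S is constant: dC_S/d(−C_R) = k₁/(k₁+k₂) = 0.6586.
C_S = 0.6586·(C_{R0}−C_R) = 0.6586×2.429 = 1.60 kmol/m³.
Y_S = C_S/C_{R0} = 1.600/6.94 = 0.230.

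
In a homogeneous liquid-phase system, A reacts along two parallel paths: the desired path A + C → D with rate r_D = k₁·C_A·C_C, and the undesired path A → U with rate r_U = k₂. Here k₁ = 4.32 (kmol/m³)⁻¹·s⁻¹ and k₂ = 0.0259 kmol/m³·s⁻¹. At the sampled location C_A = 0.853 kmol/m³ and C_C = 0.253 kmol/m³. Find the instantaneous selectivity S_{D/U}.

36.0

S_{D/U} = r_D/r_U = (k₁·C_A·C_C)/(k₂) = (k₁/k₂)·C_A·C_C.
= (4.32×0.8530×0.2530) / (0.0259) = 0.9323/0.02590 = 36.0.
Since the desired path is higher order in A, keeping C_A high (PFR or concentrated feed) favours D.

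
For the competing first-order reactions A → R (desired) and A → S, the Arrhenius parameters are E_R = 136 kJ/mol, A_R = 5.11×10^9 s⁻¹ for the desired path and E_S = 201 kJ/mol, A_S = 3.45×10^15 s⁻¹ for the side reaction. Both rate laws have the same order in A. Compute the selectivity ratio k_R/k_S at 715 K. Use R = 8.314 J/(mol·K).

k_R/k_S = (A_R/A_S)·exp[−(E_R−E_S)/(RT)] = (A_R/A_S)·exp[(E_S−E_R)/(RT)].
(E_S−E_R)/(RT) = (201−136)×10³/(8.314×715) = 65000/5945 = 10.93.
k_R/k_S = (5.11×10^9/3.45×10^15)·exp(10.93) = 1.481×10^-6 × 56076 = 0.0831.

0.0831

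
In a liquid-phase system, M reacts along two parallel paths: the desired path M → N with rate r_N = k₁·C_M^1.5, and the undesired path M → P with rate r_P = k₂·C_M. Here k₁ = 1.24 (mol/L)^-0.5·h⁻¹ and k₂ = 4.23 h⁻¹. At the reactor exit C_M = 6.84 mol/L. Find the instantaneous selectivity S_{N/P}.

0.767

S_{N/P} = r_N/r_P = (k₁·C_M^1.5)/(k₂·C_M) = (k₁/k₂)·C_M^0.5.
= (1.24×6.840^1.5) / (4.23×6.840) = 22.18/28.93 = 0.767.
Since the desired path is higher order in M, keeping C_M high (PFR or concentrated feed) favours N.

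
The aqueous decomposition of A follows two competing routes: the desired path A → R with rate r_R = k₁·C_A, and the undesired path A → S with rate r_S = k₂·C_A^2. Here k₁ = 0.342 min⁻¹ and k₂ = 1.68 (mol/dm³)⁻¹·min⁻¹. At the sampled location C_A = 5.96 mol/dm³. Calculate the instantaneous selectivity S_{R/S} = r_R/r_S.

S_{R/S} = r_R/r_S = (k₁·C_A)/(k₂·C_A^2) = (k₁/k₂)·C_A⁻¹.
= (0.342×5.960) / (1.68×5.960^2) = 2.038/59.68 = 0.0342.

0.0342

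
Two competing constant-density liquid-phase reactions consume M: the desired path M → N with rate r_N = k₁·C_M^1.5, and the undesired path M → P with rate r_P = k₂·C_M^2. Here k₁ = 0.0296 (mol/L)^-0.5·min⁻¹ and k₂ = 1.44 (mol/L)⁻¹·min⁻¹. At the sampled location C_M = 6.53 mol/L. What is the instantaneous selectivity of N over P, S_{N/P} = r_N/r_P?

S_{N/P} = r_N/r_P = (k₁·C_M^1.5)/(k₂·C_M^2) = (k₁/k₂)·C_M^-0.5.
= (0.0296×6.530^1.5) / (1.44×6.530^2) = 0.4939/61.40 = 0.00804.
The undesired path is higher order in M, so low C_M (CSTR or dilute feed) favours N.

0.00804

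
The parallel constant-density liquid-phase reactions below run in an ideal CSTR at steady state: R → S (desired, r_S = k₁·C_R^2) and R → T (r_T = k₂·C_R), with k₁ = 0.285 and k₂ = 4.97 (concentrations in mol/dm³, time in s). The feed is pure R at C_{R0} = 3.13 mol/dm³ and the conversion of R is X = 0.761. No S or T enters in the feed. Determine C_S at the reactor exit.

0.0980 mol/dm³

Exit C_R = C_{R0}(1−X) = 3.13×0.239 = 0.7481 mol/dm³.
A CSTR operates uniformly at the exit composition, giving r_S = 0.1595 and r_T = 3.718 (each k·C_R^n at C_R = 0.7481).
Fraction of consumed R going to S: r_S/(r_S+r_T) = 0.04113.
C_S = 0.04113·C_{R0}·X = 0.04113×3.13×0.761 = 0.0980 mol/dm³.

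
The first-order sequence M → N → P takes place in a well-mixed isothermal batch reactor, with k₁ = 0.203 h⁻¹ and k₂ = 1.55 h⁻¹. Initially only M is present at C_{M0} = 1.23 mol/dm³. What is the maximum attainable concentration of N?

0.119 mol/dm³

At the optimum, C_{N,max}/C_{M0} = (k₁/k₂)^[k₂/(k₂−k₁)].
= (0.203/1.55)^(1.55/(1.55−0.203)) = (0.1310)^(1.151) = 0.09641.
C_{N,max} = 0.09641×1.23 = 0.119 mol/dm³.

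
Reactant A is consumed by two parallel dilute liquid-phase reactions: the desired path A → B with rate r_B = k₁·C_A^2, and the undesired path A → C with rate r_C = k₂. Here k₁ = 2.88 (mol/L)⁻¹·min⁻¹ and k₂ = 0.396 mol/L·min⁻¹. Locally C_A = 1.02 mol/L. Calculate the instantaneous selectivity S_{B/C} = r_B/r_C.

S_{B/C} = r_B/r_C = (k₁·C_A^2)/(k₂) = (k₁/k₂)·C_A^2.
= (2.88×1.020^2) / (0.396) = 2.996/0.3960 = 7.57.

7.57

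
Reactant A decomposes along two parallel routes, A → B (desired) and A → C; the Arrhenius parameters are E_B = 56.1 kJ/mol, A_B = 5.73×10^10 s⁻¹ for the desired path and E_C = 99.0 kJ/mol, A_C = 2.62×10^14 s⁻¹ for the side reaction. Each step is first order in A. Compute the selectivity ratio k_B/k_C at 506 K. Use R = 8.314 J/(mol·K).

5.87

Since both paths have the same order in A, the concentration cancels and S_{B/C} = k_B/k_C = (A_B/A_C)·exp[(E_C−E_B)/(RT)].
(E_C−E_B)/(RT) = (99.0−56.1)×10³/(8.314×506) = 42900/4207 = 10.20.
k_B/k_C = (5.73×10^10/2.62×10^14)·exp(10.20) = 2.187×10^-4 × 26838 = 5.87.
Since E_B < E_C, lowering the temperature improves selectivity toward B.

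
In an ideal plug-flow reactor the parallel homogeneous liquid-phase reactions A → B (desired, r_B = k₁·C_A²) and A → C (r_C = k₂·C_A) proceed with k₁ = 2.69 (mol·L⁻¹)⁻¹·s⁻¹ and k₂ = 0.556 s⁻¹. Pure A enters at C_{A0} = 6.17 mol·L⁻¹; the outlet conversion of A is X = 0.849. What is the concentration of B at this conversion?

4.88 mol·L⁻¹

C_A = C_{A0}(1−X) = 0.9317 mol·L⁻¹.
Along a PFR/batch, dC_C/dC_A = −r_C/(r_B+r_C) = −k₂/(k₂+k₁·C_A).
Integrating from C_{A0} to C_A: C_C = (0.556/2.69)·ln[(0.556+2.69·6.17)/(0.556+2.69·0.932)] = 0.2067·ln(17.15/3.062) = 0.3561 mol·L⁻¹.
Then C_B = (C_{A0}−C_A) − C_C = 5.238 − 0.3561 = 4.882 mol·L⁻¹.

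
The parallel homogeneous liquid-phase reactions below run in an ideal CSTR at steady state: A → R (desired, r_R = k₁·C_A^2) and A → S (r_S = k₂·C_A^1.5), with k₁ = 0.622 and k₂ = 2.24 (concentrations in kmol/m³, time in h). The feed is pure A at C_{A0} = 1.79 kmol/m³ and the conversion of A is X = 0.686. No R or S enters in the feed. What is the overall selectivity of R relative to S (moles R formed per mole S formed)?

0.208

Exit C_A = C_{A0}(1−X) = 1.79×0.314 = 0.5621 kmol/m³.
In a CSTR the entire volume is at exit conditions, so r_R = 0.622×0.5621^2 = 0.1965 and r_S = 2.24×0.5621^1.5 = 0.9439.
Overall selectivity = C_R/C_S = r_Rτ/(r_Sτ) = r_R/r_S = 0.208.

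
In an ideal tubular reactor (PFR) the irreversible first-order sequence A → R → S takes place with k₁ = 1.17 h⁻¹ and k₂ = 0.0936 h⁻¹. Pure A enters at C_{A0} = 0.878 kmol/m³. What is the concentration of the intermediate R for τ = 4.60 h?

The intermediate concentration in a first-order A→B→C sequence is C_R = k₁C_{A0}(e^(−k₁τ) − e^(−k₂τ))/(k₂−k₁).
e^(−k₁τ) = e^(−1.17×4.60) = e^(−5.382) = 0.004599; e^(−k₂τ) = e^(−0.4306) = 0.6501.
C_R = 1.17×0.878/(0.0936−1.17) × (0.004599−0.6501) = (-0.9543)×(-0.6455) = 0.6161 kmol/m³.

0.616 kmol/m³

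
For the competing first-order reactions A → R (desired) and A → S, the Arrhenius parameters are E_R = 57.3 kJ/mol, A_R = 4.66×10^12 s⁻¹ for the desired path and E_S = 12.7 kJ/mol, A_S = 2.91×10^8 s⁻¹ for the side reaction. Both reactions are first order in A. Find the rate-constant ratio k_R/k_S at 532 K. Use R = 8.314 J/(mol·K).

0.669

With equal orders, S_{R/S} = k_R/k_S = (A_R/A_S)·exp[(E_S−E_R)/(RT)].
(E_S−E_R)/(RT) = (12.7−57.3)×10³/(8.314×532) = -44600/4423 = -10.08.
k_R/k_S = (4.66×10^12/2.91×10^8)·exp(-10.08) = 16014 × 4.176×10^-5 = 0.669.
Since E_R > E_S, raising the temperature improves selectivity toward R.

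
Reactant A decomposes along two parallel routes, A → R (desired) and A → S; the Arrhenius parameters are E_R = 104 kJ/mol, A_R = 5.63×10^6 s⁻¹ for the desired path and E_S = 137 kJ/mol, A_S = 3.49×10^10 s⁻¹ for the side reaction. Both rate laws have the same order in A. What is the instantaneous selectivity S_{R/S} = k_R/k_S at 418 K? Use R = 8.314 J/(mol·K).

2.15

With equal orders, S_{R/S} = k_R/k_S = (A_R/A_S)·exp[(E_S−E_R)/(RT)].
(E_S−E_R)/(RT) = (137−104)×10³/(8.314×418) = 33000/3475 = 9.496.
k_R/k_S = (5.63×10^6/3.49×10^10)·exp(9.496) = 1.613×10^-4 × 13303 = 2.15.
Since E_R < E_S, lowering the temperature improves selectivity toward R.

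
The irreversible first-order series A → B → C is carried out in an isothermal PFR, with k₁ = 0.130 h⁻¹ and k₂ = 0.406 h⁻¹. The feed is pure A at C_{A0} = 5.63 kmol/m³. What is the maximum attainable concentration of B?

Evaluating C_B at τ_opt = ln(k₂/k₁)/(k₂−k₁) gives C_{B,max}/C_{A0} = (k₁/k₂)^[k₂/(k₂−k₁)].
= (0.130/0.406)^(0.406/(0.406−0.130)) = (0.3202)^(1.471) = 0.1873.
C_{B,max} = 0.1873×5.63 = 1.05 kmol/m³.

1.05 kmol/m³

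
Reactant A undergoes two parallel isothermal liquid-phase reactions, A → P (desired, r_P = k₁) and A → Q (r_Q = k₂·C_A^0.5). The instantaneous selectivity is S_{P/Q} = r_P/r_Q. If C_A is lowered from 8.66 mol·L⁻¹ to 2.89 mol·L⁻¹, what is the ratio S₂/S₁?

S_{P/Q} = (k₁/k₂)·C_A^-0.5, so S₂/S₁ = (C_{A,2}/C_{A,1})^-0.5.
= (2.89/8.66)^(-0.5) = (0.3337)^(-0.5) = 1.73.
Selectivity toward P rises as C_A falls — low-concentration operation is favoured.

1.73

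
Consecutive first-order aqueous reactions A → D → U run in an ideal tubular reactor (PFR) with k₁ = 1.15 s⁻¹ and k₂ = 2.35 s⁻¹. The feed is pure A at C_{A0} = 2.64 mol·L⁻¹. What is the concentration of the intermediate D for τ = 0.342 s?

The intermediate concentration in a first-order A→B→C sequence is C_D = k₁C_{A0}(e^(−k₁τ) − e^(−k₂τ))/(k₂−k₁).
e^(−k₁τ) = e^(−1.15×0.342) = e^(−0.3933) = 0.6748; e^(−k₂τ) = e^(−0.8037) = 0.4477.
C_D = 1.15×2.64/(2.35−1.15) × (0.6748−0.4477) = 2.530×0.2272 = 0.5747 mol·L⁻¹.

0.575 mol·L⁻¹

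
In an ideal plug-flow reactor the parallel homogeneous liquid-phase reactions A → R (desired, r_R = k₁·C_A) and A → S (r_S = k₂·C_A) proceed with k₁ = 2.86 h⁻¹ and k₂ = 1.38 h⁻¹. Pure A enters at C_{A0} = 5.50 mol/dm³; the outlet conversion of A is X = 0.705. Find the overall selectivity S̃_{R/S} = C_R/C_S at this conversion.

2.07

C_A = C_{A0}(1−X) = 1.623 mol/dm³.
Both paths are first order in A, so the instantaneous fraction to R is constant: dC_R/d(−C_A) = k₁/(k₁+k₂) = 0.6745.
C_R = 0.6745·(C_{A0}−C_A) = 0.6745×3.877 = 2.62 mol/dm³.
C_S = (C_{A0}−C_A)−C_R = 1.262 mol/dm³; S̃_{R/S} = 2.615/1.262 = 2.07.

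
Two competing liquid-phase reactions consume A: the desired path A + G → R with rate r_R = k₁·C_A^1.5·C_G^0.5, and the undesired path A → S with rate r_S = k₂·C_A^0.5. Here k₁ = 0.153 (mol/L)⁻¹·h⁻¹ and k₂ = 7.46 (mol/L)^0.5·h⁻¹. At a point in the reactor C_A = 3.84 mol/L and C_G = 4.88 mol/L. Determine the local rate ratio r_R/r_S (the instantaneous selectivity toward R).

S_{R/S} = r_R/r_S = (k₁·C_A^1.5·C_G^0.5)/(k₂·C_A^0.5) = (k₁/k₂)·C_A·C_G^0.5.
= (0.153×3.840^1.5×4.880^0.5) / (7.46×3.840^0.5) = 2.543/14.62 = 0.174.

0.174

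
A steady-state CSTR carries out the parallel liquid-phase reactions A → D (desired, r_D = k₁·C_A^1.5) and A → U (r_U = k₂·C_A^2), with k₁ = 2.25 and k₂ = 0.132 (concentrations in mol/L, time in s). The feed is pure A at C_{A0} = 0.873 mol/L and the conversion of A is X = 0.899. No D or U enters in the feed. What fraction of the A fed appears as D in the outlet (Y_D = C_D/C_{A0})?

Exit C_A = C_{A0}(1−X) = 0.873×0.101 = 0.08817 mol/L.
A CSTR operates uniformly at the exit composition, giving r_D = 0.05891 and r_U = 0.001026 (each k·C_A^n at C_A = 0.08817).
Fraction of consumed A going to D: r_D/(r_D+r_U) = 0.9829.
C_D = 0.9829·C_{A0}·X = 0.9829×0.873×0.899 = 0.771 mol/L; Y_D = C_D/C_{A0} = 0.884.

0.884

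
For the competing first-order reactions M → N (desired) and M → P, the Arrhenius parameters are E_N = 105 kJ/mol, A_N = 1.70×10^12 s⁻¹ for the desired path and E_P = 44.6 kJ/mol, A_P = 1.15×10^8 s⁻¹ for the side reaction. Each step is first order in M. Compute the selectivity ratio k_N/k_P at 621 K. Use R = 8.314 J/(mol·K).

0.123

With equal orders, S_{N/P} = k_N/k_P = (A_N/A_P)·exp[(E_P−E_N)/(RT)].
(E_P−E_N)/(RT) = (44.6−105)×10³/(8.314×621) = -60400/5163 = -11.70.
k_N/k_P = (1.70×10^12/1.15×10^8)·exp(-11.70) = 14783 × 8.305×10^-6 = 0.123.
Since E_N > E_P, raising the temperature improves selectivity toward N.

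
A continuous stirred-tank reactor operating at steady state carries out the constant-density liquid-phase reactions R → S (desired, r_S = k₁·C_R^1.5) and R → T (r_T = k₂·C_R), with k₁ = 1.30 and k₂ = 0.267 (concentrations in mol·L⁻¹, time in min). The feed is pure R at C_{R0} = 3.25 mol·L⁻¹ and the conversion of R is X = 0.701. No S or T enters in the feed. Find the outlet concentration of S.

1.89 mol·L⁻¹

Exit C_R = C_{R0}(1−X) = 3.25×0.299 = 0.9718 mol·L⁻¹.
In a CSTR the entire volume is at exit conditions, so r_S = 1.30×0.9718^1.5 = 1.245 and r_T = 0.267×0.9718 = 0.2595.
Fraction of consumed R going to S: r_S/(r_S+r_T) = 0.8276.
C_S = 0.8276·C_{R0}·X = 0.8276×3.25×0.701 = 1.89 mol·L⁻¹.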